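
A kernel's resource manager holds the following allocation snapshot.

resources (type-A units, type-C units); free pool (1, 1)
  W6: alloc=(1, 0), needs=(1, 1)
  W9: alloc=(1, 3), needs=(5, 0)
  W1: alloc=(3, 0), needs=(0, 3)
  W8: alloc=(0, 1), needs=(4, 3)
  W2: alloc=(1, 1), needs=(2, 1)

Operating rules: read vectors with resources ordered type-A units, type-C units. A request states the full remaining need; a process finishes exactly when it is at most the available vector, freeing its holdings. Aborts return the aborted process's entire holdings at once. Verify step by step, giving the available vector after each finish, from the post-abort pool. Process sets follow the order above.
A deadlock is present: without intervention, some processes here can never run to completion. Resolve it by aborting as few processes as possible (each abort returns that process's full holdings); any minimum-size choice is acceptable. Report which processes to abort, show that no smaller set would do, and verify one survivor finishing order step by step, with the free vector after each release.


Abort W1.
Key observation: W9 could never have finished before the abort; with (3, 0) returned by W1, it fits at step 2.
Minimality: the empty abort set fails — the state is deadlocked as it stands.
Survivors finish in the order: W6, W9, W8, W2. Verifying each step (pool after the aborts first):
  pool = (4, 1)
  run W6 (needs (1, 1), free (4, 1)); after release of (1, 0) the pool is (5, 1)
  run W9 (needs (5, 0), free (5, 1)); after release of (1, 3) the pool is (6, 4)
  run W8 (needs (4, 3), free (6, 4)); after release of (0, 1) the pool is (6, 5)
  run W2 (needs (2, 1), free (6, 5)); after release of (1, 1) the pool is (7, 6)


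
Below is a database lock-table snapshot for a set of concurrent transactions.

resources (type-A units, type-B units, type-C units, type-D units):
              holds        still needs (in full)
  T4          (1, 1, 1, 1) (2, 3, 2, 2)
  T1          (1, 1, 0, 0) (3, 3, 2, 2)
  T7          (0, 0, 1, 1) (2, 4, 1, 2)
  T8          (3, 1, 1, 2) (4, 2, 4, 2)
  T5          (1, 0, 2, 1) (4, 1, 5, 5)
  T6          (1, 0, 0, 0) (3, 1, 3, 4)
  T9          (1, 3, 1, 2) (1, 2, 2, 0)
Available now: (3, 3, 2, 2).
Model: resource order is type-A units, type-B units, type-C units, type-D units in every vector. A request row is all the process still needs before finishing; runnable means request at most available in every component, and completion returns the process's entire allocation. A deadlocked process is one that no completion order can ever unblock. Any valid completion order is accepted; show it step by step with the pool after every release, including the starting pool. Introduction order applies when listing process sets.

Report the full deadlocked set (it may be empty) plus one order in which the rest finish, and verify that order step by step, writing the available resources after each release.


No process is deadlocked.
Key observation: beginning at T4, releases accumulate fast enough that every process eventually fits.
A valid finishing order for the others: T4, T9, T1, T7, T5, T8, T6. Step-by-step check:
  pool = (3, 3, 2, 2)
  run T4 (needs (2, 3, 2, 2), free (3, 3, 2, 2)); after release of (1, 1, 1, 1) the pool is (4, 4, 3, 3)
  run T9 (needs (1, 2, 2, 0), free (4, 4, 3, 3)); after release of (1, 3, 1, 2) the pool is (5, 7, 4, 5)
  run T1 (needs (3, 3, 2, 2), free (5, 7, 4, 5)); after release of (1, 1, 0, 0) the pool is (6, 8, 4, 5)
  run T7 (needs (2, 4, 1, 2), free (6, 8, 4, 5)); after release of (0, 0, 1, 1) the pool is (6, 8, 5, 6)
  run T5 (needs (4, 1, 5, 5), free (6, 8, 5, 6)); after release of (1, 0, 2, 1) the pool is (7, 8, 7, 7)
  run T8 (needs (4, 2, 4, 2), free (7, 8, 7, 7)); after release of (3, 1, 1, 2) the pool is (10, 9, 8, 9)
  run T6 (needs (3, 1, 3, 4), free (10, 9, 8, 9)); after release of (1, 0, 0, 0) the pool is (11, 9, 8, 9)


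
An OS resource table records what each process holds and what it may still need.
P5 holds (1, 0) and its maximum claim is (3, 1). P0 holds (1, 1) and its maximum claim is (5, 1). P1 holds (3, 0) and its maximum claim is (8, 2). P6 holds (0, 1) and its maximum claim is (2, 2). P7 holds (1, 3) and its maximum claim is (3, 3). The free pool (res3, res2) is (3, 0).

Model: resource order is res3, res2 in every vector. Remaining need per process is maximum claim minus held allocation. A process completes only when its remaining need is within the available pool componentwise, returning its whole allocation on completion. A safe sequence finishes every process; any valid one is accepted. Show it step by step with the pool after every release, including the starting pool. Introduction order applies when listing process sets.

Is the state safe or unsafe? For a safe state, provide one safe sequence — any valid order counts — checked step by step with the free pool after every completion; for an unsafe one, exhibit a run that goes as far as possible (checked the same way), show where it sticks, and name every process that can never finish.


The state is SAFE; one workable sequence: P7, P0, P6, P1, P5.
Key observation: the order's first zero-slack moment is P0 ((4, 0) needed, (4, 3) free — a requested resource with nothing to spare).
Verifying each step:
  pool = (3, 0)
  P7: need (2, 0) fits (3, 0); releases (1, 3), pool now (4, 3)
  P0: need (4, 0) fits (4, 3); releases (1, 1), pool now (5, 4)
  P6: need (2, 1) fits (5, 4); releases (0, 1), pool now (5, 5)
  P1: need (5, 2) fits (5, 5); releases (3, 0), pool now (8, 5)
  P5: need (2, 1) fits (8, 5); releases (1, 0), pool now (9, 5)


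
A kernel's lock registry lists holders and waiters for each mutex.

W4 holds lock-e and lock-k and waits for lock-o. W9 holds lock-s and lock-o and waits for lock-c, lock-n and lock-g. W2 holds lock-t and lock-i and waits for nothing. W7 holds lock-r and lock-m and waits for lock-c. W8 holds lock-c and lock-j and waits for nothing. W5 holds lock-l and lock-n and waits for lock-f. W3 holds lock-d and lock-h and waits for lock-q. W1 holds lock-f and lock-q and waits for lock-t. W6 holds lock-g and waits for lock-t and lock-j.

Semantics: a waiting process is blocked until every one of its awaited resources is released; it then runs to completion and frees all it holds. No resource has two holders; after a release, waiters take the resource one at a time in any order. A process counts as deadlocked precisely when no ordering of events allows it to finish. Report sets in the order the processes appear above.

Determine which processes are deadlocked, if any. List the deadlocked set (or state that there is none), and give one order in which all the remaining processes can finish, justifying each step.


The deadlocked set is empty.
Key observation: all waits point, directly or indirectly, at processes that can finish, so nothing is permanently blocked.
One completion order for the rest: W2, W1, W8, W6, W5, W7, W9, W4, W3.
Step-by-step check:
  run W2 (it waits on nothing); releases lock-t and lock-i
  run W1 (all its waits — lock-t — are resolved); releases lock-f and lock-q
  run W8 (it waits on nothing); releases lock-c and lock-j
  run W6 (all its waits — lock-t and lock-j — are resolved); releases lock-g
  run W5 (all its waits — lock-f — are resolved); releases lock-l and lock-n
  run W7 (all its waits — lock-c — are resolved); releases lock-r and lock-m
  run W9 (all its waits — lock-c, lock-n and lock-g — are resolved); releases lock-s and lock-o
  run W4 (all its waits — lock-o — are resolved); releases lock-e and lock-k
  run W3 (all its waits — lock-q — are resolved); releases lock-d and lock-h


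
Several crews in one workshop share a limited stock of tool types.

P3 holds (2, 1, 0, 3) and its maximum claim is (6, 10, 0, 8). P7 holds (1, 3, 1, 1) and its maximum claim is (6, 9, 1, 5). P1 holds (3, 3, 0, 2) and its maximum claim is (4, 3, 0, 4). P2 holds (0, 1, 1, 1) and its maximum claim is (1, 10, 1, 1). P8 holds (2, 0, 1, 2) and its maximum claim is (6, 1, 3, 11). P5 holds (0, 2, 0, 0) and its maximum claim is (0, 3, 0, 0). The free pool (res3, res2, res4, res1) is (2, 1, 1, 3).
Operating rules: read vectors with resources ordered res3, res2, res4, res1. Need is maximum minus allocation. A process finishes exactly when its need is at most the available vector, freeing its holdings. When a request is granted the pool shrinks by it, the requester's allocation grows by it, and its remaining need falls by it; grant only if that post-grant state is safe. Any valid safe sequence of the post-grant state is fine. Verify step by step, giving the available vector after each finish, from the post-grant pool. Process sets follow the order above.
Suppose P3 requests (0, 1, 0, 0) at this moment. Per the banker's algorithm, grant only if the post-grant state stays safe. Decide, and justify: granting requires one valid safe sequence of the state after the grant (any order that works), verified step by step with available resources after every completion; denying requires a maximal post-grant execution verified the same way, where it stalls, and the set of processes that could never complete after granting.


DENY. Granting would leave the state unsafe.
Key observation: after P1, P5 the pool peaks at (5, 5, 1, 5), and each blocked process is short somewhere: P3 on res2; P7 on res2; P2 on res2; P8 on res4, res1.
Pretend the grant happened; the run P1, P5 goes as far as possible. Verifying each step:
  pool = (2, 0, 1, 3)
  P1 needs (1, 0, 0, 2) <= (2, 0, 1, 3) -> finishes; pool += (3, 3, 0, 2) = (5, 3, 1, 5)
  P5 needs (0, 1, 0, 0) <= (5, 3, 1, 5) -> finishes; pool += (0, 2, 0, 0) = (5, 5, 1, 5)
  P3 cannot run: need (4, 8, 0, 5) vs free (5, 5, 1, 5) (insufficient res2)
  P7 cannot run: need (5, 6, 0, 4) vs free (5, 5, 1, 5) (insufficient res2)
  P2 cannot run: need (1, 9, 0, 0) vs free (5, 5, 1, 5) (insufficient res2)
  P8 cannot run: need (4, 1, 2, 9) vs free (5, 5, 1, 5) (insufficient res4 and res1)
Post-grant, the permanently blocked set is P3, P7, P2 and P8.


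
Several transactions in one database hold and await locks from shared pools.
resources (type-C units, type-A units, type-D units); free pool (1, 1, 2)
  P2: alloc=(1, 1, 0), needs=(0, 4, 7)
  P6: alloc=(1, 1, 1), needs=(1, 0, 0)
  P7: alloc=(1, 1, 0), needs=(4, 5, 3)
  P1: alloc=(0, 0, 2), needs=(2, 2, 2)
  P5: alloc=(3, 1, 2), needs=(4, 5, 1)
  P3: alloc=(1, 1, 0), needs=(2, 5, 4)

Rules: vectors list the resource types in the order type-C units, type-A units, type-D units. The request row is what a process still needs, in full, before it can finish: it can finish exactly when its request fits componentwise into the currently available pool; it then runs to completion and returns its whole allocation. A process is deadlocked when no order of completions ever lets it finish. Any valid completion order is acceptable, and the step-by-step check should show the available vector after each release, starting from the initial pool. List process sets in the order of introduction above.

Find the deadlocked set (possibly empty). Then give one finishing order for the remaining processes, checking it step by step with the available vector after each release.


Deadlocked set: P2, P7, P5 and P3.
Key observation: once P6, P1 finish, the pool peaks at (2, 2, 5) — and every remaining process still needs more type-A units than that.
The rest can finish in the order P6, P1. Step-by-step check:
  pool = (1, 1, 2)
  P6 needs (1, 0, 0) <= (1, 1, 2) -> finishes; pool += (1, 1, 1) = (2, 2, 3)
  P1 needs (2, 2, 2) <= (2, 2, 3) -> finishes; pool += (0, 0, 2) = (2, 2, 5)
None of the blocked processes ever fits:
  P2 cannot run: need (0, 4, 7) vs free (2, 2, 5) (insufficient type-A units and type-D units)
  P7 cannot run: need (4, 5, 3) vs free (2, 2, 5) (insufficient type-C units and type-A units)
  P5 cannot run: need (4, 5, 1) vs free (2, 2, 5) (insufficient type-C units and type-A units)
  P3 cannot run: need (2, 5, 4) vs free (2, 2, 5) (insufficient type-A units)


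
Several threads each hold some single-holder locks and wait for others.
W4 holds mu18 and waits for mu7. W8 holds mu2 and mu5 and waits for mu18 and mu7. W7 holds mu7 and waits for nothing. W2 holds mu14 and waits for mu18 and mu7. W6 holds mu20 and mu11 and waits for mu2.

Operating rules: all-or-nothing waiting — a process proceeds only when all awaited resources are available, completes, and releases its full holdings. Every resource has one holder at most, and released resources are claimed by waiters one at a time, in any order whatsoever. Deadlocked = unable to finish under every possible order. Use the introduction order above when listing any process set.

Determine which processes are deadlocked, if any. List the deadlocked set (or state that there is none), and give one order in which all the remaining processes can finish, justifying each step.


Nothing here is deadlocked.
Key observation: there is no circular wait here — follow any chain and it reaches a process that is free to run now.
One completion order for the rest: W7, W4, W2, W8, W6.
Walking it through:
  W7 waits on nothing -> runs at once and releases mu7
  W4: everything it awaited (mu7) is free; runs, freeing mu18
  W2: everything it awaited (mu18 and mu7) is free; runs, freeing mu14
  W8: everything it awaited (mu18 and mu7) is free; runs, freeing mu2 and mu5
  W6: everything it awaited (mu2) is free; runs, freeing mu20 and mu11


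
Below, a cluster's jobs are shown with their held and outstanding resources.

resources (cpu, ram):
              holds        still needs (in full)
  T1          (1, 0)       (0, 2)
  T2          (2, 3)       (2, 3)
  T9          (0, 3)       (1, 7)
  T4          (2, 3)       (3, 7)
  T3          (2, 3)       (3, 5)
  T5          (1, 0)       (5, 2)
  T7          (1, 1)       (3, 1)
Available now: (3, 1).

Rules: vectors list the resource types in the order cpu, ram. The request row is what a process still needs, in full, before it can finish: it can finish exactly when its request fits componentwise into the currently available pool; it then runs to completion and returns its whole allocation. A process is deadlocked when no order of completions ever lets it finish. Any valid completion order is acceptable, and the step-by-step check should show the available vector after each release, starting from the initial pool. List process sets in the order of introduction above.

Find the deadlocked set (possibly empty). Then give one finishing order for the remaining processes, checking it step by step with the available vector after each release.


Deadlocked: T2, T9, T4 and T3.
Key observation: ram is the bottleneck — with T7, T1, T5 done the pool holds (6, 2), short of every remaining need.
One completion order for the rest: T7, T1, T5. Step-by-step check:
  pool = (3, 1)
  T7 needs (3, 1) <= (3, 1) -> finishes; pool += (1, 1) = (4, 2)
  T1 needs (0, 2) <= (4, 2) -> finishes; pool += (1, 0) = (5, 2)
  T5 needs (5, 2) <= (5, 2) -> finishes; pool += (1, 0) = (6, 2)
The blocked processes can never fit:
  T2 cannot run: need (2, 3) vs free (6, 2) (insufficient ram)
  T9 cannot run: need (1, 7) vs free (6, 2) (insufficient ram)
  T4 cannot run: need (3, 7) vs free (6, 2) (insufficient ram)
  T3 cannot run: need (3, 5) vs free (6, 2) (insufficient ram)


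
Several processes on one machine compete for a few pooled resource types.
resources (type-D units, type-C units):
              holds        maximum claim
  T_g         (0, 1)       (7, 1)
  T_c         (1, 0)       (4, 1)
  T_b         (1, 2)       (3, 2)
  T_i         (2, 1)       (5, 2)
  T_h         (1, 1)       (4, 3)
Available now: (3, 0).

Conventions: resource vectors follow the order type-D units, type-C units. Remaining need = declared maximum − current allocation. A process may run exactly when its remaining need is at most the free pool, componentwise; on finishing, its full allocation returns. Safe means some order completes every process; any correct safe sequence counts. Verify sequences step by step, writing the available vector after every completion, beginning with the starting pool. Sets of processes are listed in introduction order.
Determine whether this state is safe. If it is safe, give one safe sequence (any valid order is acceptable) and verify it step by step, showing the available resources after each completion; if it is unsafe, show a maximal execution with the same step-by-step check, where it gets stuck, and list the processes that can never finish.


SAFE, for example via the order T_b, T_c, T_i, T_g, T_h.
Key observation: T_g is the earliest step where a requested resource binds exactly: need (7, 0), pool (7, 3) at its turn.
Verifying each step:
  pool = (3, 0)
  T_b needs (2, 0) <= (3, 0) -> finishes; pool += (1, 2) = (4, 2)
  T_c needs (3, 1) <= (4, 2) -> finishes; pool += (1, 0) = (5, 2)
  T_i needs (3, 1) <= (5, 2) -> finishes; pool += (2, 1) = (7, 3)
  T_g needs (7, 0) <= (7, 3) -> finishes; pool += (0, 1) = (7, 4)
  T_h needs (3, 2) <= (7, 4) -> finishes; pool += (1, 1) = (8, 5)


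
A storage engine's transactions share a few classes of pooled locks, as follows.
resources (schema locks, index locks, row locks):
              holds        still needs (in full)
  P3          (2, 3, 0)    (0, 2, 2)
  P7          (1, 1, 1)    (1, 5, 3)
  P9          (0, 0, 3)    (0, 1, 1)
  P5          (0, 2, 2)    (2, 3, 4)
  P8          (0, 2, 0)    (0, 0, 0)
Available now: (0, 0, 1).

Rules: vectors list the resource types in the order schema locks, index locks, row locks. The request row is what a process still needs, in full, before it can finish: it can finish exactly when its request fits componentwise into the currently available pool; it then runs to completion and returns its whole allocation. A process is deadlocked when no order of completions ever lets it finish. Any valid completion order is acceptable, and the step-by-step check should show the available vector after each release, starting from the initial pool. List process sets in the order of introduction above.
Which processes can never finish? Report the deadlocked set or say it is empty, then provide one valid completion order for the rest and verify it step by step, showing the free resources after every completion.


No process is deadlocked.
Key observation: beginning at P8, releases accumulate fast enough that every process eventually fits.
One completion order for the rest: P8, P9, P3, P5, P7. Check, step by step:
  pool = (0, 0, 1)
  P8 needs (0, 0, 0) <= (0, 0, 1) -> finishes; pool += (0, 2, 0) = (0, 2, 1)
  P9 needs (0, 1, 1) <= (0, 2, 1) -> finishes; pool += (0, 0, 3) = (0, 2, 4)
  P3 needs (0, 2, 2) <= (0, 2, 4) -> finishes; pool += (2, 3, 0) = (2, 5, 4)
  P5 needs (2, 3, 4) <= (2, 5, 4) -> finishes; pool += (0, 2, 2) = (2, 7, 6)
  P7 needs (1, 5, 3) <= (2, 7, 6) -> finishes; pool += (1, 1, 1) = (3, 8, 7)


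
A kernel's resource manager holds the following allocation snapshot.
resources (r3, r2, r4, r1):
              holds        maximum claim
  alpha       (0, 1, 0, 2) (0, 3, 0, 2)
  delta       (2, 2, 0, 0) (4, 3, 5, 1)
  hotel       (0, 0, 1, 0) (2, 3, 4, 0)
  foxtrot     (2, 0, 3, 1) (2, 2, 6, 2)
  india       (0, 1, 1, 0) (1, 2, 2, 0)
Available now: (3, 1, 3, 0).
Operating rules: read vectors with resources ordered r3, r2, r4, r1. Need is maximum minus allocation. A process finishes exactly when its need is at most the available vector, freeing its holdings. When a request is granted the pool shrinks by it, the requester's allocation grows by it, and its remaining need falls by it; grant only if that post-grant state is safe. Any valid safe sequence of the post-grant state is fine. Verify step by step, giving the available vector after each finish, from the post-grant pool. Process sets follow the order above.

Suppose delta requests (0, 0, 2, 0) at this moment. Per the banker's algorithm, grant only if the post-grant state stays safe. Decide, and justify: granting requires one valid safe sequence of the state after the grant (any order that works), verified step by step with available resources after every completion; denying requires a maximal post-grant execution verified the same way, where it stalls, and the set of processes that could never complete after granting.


DENY — the pretend-granted state is unsafe.
Key observation: india, alpha can finish, but then (3, 3, 2, 2) is all there is, and the blocked group's r4 demands exceed it.
On the post-grant state, india, alpha is a maximal run — nothing extends it. Verifying each step:
  pool = (3, 1, 1, 0)
  india needs (1, 1, 1, 0) <= (3, 1, 1, 0) -> finishes; pool += (0, 1, 1, 0) = (3, 2, 2, 0)
  alpha needs (0, 2, 0, 0) <= (3, 2, 2, 0) -> finishes; pool += (0, 1, 0, 2) = (3, 3, 2, 2)
  blocked: delta wants (2, 1, 3, 1), pool (3, 3, 2, 2) — not enough r4
  blocked: hotel wants (2, 3, 3, 0), pool (3, 3, 2, 2) — not enough r4
  blocked: foxtrot wants (0, 2, 3, 1), pool (3, 3, 2, 2) — not enough r4
Post-grant, the permanently blocked set is delta, hotel and foxtrot.


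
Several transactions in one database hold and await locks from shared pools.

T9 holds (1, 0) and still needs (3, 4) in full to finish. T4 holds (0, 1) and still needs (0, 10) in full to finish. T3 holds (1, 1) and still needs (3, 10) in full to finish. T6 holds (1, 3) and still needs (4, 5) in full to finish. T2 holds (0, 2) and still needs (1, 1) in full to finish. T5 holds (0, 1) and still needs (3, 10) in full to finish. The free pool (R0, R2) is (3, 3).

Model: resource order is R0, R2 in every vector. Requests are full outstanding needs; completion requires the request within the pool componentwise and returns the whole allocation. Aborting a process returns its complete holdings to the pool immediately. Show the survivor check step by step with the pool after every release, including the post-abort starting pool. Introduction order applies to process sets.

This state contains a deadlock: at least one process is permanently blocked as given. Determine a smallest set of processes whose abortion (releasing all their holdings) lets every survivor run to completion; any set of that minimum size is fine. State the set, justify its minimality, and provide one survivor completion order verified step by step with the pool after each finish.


Abort T3 and T5.
Key observation: no ordering could ever have run T4 before the abort of T3 and T5; with (1, 2) back in the pool it fits at step 4.
Why nothing smaller works — every single abort fails: T9 alone leaves T4 blocked (short on R2); T4 alone leaves T3 blocked (short on R2); T3 alone leaves T4 blocked (short on R2); T6 alone leaves T4 blocked (short on R2); T2 alone leaves T4 blocked (short on R2); T5 alone leaves T4 blocked (short on R2).
One survivor order: T6, T9, T2, T4. Check, step by step (post-abort pool first):
  pool = (4, 5)
  T6 needs (4, 5) <= (4, 5) -> finishes; pool += (1, 3) = (5, 8)
  T9 needs (3, 4) <= (5, 8) -> finishes; pool += (1, 0) = (6, 8)
  T2 needs (1, 1) <= (6, 8) -> finishes; pool += (0, 2) = (6, 10)
  T4 needs (0, 10) <= (6, 10) -> finishes; pool += (0, 1) = (6, 11)


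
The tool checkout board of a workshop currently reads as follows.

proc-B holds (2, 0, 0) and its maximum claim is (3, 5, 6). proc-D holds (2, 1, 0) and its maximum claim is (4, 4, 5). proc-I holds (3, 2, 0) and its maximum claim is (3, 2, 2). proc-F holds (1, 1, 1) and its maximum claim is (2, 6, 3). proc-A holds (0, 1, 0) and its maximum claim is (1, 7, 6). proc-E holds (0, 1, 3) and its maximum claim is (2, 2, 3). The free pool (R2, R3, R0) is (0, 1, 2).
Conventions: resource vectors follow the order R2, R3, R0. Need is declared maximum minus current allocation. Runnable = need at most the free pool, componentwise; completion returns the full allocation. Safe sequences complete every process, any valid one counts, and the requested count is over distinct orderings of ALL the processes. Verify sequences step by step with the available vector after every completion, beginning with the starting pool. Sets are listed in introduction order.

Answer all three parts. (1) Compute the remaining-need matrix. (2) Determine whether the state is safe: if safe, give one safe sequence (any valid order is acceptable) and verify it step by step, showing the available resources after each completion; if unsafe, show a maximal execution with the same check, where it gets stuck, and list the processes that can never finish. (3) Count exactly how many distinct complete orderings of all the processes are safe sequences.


(1) Outstanding need per process (order R2, R3, R0):
  proc-B: (1, 5, 6)
  proc-D: (2, 3, 5)
  proc-I: (0, 0, 2)
  proc-F: (1, 5, 2)
  proc-A: (1, 6, 6)
  proc-E: (2, 1, 0)
(2) SAFE. One safe sequence: proc-I, proc-E, proc-D, proc-F, proc-B, proc-A.
Key observation: proc-I marks the first exact bind of the order: its need (0, 0, 2) fits the free (0, 1, 2) with zero slack on a requested resource.
Walking it through:
  pool = (0, 1, 2)
  proc-I needs (0, 0, 2) <= (0, 1, 2) -> finishes; pool += (3, 2, 0) = (3, 3, 2)
  proc-E needs (2, 1, 0) <= (3, 3, 2) -> finishes; pool += (0, 1, 3) = (3, 4, 5)
  proc-D needs (2, 3, 5) <= (3, 4, 5) -> finishes; pool += (2, 1, 0) = (5, 5, 5)
  proc-F needs (1, 5, 2) <= (5, 5, 5) -> finishes; pool += (1, 1, 1) = (6, 6, 6)
  proc-B needs (1, 5, 6) <= (6, 6, 6) -> finishes; pool += (2, 0, 0) = (8, 6, 6)
  proc-A needs (1, 6, 6) <= (8, 6, 6) -> finishes; pool += (0, 1, 0) = (8, 7, 6)
(3) Exactly 2 of the possible complete orderings are safe sequences.


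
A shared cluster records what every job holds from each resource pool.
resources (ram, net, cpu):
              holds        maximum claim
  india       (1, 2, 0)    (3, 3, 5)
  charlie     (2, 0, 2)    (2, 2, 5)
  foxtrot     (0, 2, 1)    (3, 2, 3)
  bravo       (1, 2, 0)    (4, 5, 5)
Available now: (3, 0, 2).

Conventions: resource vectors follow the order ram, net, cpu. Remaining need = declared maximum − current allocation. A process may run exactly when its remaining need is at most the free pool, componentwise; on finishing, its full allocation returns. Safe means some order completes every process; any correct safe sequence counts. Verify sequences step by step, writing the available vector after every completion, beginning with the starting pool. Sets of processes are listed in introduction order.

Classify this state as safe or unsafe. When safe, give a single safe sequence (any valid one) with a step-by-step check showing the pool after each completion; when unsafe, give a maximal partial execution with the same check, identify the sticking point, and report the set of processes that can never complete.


SAFE, for example via the order foxtrot, charlie, india, bravo.
Key observation: foxtrot is the earliest step where a requested resource binds exactly: need (3, 0, 2), pool (3, 0, 2) at its turn.
Step-by-step check:
  pool = (3, 0, 2)
  foxtrot needs (3, 0, 2) <= (3, 0, 2) -> finishes; pool += (0, 2, 1) = (3, 2, 3)
  charlie needs (0, 2, 3) <= (3, 2, 3) -> finishes; pool += (2, 0, 2) = (5, 2, 5)
  india needs (2, 1, 5) <= (5, 2, 5) -> finishes; pool += (1, 2, 0) = (6, 4, 5)
  bravo needs (3, 3, 5) <= (6, 4, 5) -> finishes; pool += (1, 2, 0) = (7, 6, 5)


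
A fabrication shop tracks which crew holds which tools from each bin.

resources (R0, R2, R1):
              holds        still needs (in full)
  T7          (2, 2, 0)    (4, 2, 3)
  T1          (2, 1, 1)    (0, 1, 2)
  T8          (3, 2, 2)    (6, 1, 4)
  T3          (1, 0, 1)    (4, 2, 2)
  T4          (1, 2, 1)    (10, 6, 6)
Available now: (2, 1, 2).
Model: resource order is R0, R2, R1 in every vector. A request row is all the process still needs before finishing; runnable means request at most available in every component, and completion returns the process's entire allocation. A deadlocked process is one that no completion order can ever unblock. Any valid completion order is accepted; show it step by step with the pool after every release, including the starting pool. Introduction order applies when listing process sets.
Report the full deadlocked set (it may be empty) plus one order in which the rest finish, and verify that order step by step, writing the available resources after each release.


The deadlocked set is empty.
Key observation: T1 can run right away; the returned allocation unlocks the remaining processes in turn.
A valid finishing order for the others: T1, T7, T3, T8, T4. Check, step by step:
  pool = (2, 1, 2)
  T1 needs (0, 1, 2) <= (2, 1, 2) -> finishes; pool += (2, 1, 1) = (4, 2, 3)
  T7 needs (4, 2, 3) <= (4, 2, 3) -> finishes; pool += (2, 2, 0) = (6, 4, 3)
  T3 needs (4, 2, 2) <= (6, 4, 3) -> finishes; pool += (1, 0, 1) = (7, 4, 4)
  T8 needs (6, 1, 4) <= (7, 4, 4) -> finishes; pool += (3, 2, 2) = (10, 6, 6)
  T4 needs (10, 6, 6) <= (10, 6, 6) -> finishes; pool += (1, 2, 1) = (11, 8, 7)


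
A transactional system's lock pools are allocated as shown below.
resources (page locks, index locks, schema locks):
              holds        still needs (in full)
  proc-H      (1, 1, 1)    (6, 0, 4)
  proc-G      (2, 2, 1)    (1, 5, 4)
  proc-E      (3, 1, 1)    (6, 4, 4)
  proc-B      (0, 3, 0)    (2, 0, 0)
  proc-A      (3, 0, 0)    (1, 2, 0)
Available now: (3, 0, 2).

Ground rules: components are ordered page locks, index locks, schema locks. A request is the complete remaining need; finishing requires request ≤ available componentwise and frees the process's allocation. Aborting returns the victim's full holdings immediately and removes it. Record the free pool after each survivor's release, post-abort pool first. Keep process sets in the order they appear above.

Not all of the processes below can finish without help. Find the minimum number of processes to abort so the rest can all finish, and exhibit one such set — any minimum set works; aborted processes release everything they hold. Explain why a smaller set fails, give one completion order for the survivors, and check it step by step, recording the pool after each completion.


The answer: abort proc-H and proc-G.
Key observation: proc-E had no path to completion before; after the abort of proc-H and proc-G ((3, 3, 2) returned), step 3 is where it fits.
No one abort is enough; case by case: proc-H alone leaves proc-G blocked (short on index locks and schema locks); proc-G alone leaves proc-H blocked (short on schema locks); proc-E alone leaves proc-H blocked (short on schema locks); proc-B alone leaves proc-H blocked (short on schema locks); proc-A alone leaves proc-H blocked (short on schema locks).
One survivor order: proc-A, proc-B, proc-E. Verifying each step (post-abort pool first):
  pool = (6, 3, 4)
  proc-A needs (1, 2, 0) <= (6, 3, 4) -> finishes; pool += (3, 0, 0) = (9, 3, 4)
  proc-B needs (2, 0, 0) <= (9, 3, 4) -> finishes; pool += (0, 3, 0) = (9, 6, 4)
  proc-E needs (6, 4, 4) <= (9, 6, 4) -> finishes; pool += (3, 1, 1) = (12, 7, 5)


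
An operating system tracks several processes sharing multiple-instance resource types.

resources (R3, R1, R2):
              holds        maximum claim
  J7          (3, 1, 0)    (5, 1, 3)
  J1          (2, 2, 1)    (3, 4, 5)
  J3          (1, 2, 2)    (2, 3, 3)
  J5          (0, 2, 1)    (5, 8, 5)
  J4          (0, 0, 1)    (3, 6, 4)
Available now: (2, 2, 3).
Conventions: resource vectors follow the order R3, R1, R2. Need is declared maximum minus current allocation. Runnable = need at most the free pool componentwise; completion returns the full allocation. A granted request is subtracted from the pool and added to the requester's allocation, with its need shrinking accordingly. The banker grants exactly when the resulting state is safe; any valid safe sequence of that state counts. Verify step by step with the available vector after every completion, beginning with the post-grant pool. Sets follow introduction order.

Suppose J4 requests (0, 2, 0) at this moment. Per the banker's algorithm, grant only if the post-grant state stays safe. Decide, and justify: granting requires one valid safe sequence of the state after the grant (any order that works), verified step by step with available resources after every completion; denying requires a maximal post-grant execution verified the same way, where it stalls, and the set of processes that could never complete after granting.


GRANT — the state after the grant stays safe, e.g. via J7, J3, J1, J4, J5.
Key observation: the transfer keeps a workable pool ((2, 0, 3)); J7 starts the safe sequence.
Step-by-step check of the post-grant state:
  pool = (2, 0, 3)
  J7: need (2, 0, 3) fits (2, 0, 3); releases (3, 1, 0), pool now (5, 1, 3)
  J3: need (1, 1, 1) fits (5, 1, 3); releases (1, 2, 2), pool now (6, 3, 5)
  J1: need (1, 2, 4) fits (6, 3, 5); releases (2, 2, 1), pool now (8, 5, 6)
  J4: need (3, 4, 3) fits (8, 5, 6); releases (0, 2, 1), pool now (8, 7, 7)
  J5: need (5, 6, 4) fits (8, 7, 7); releases (0, 2, 1), pool now (8, 9, 8)


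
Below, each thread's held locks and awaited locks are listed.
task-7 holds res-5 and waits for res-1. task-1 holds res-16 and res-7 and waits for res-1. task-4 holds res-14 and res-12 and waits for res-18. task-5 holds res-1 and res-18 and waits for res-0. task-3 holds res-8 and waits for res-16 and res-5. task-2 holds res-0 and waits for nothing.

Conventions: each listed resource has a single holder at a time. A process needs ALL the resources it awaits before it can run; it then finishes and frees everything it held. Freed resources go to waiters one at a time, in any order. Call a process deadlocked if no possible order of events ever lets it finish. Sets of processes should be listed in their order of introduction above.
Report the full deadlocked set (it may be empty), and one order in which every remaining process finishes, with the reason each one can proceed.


Nothing here is deadlocked.
Key observation: all waits point, directly or indirectly, at processes that can finish, so nothing is permanently blocked.
The rest can finish in the order task-2, task-5, task-7, task-4, task-1, task-3.
Step-by-step check:
  task-2: no waits; runs immediately, freeing res-0
  task-5: everything it awaited (res-0) is free; runs, freeing res-1 and res-18
  task-7: everything it awaited (res-1) is free; runs, freeing res-5
  task-4: everything it awaited (res-18) is free; runs, freeing res-14 and res-12
  task-1: everything it awaited (res-1) is free; runs, freeing res-16 and res-7
  task-3: everything it awaited (res-16 and res-5) is free; runs, freeing res-8


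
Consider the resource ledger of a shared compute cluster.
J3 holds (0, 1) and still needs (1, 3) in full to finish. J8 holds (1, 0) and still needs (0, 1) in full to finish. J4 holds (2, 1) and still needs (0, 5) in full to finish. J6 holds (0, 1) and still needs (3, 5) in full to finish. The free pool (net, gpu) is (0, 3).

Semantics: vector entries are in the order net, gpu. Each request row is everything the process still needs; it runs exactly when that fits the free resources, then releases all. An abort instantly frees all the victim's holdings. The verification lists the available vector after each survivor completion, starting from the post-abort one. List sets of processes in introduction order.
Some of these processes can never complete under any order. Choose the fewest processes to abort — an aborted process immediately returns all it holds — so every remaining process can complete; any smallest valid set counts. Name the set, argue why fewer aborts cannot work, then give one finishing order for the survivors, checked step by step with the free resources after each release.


Minimum abort set: J6.
Key observation: J4 had no path to completion before; after the abort of J6 ((0, 1) returned), step 3 is where it fits.
No smaller set exists: with zero aborts the deadlock remains.
Survivors finish in the order: J8, J3, J4. Check, step by step (pool after the aborts first):
  pool = (0, 4)
  J8 needs (0, 1) <= (0, 4) -> finishes; pool += (1, 0) = (1, 4)
  J3 needs (1, 3) <= (1, 4) -> finishes; pool += (0, 1) = (1, 5)
  J4 needs (0, 5) <= (1, 5) -> finishes; pool += (2, 1) = (3, 6)


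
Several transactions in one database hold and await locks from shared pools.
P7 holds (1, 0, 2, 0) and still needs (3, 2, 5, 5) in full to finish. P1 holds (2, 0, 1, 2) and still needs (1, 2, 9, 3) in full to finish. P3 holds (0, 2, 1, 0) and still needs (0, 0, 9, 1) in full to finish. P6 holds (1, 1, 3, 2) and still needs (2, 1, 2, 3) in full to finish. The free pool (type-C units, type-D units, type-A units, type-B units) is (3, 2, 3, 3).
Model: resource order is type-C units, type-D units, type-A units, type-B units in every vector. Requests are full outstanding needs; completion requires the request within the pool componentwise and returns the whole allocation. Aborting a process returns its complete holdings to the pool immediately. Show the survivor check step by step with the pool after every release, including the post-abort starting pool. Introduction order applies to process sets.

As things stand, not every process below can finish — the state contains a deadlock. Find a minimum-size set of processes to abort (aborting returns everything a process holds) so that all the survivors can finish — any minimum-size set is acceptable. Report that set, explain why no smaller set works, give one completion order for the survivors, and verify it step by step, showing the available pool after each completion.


The answer: abort P3.
Key observation: no ordering could ever have run P1 before the abort of P3; with (0, 2, 1, 0) back in the pool it fits at step 3.
No smaller set exists: with zero aborts the deadlock remains.
One survivor order: P6, P7, P1. Walking it through (post-abort pool first):
  pool = (3, 4, 4, 3)
  P6 needs (2, 1, 2, 3) <= (3, 4, 4, 3) -> finishes; pool += (1, 1, 3, 2) = (4, 5, 7, 5)
  P7 needs (3, 2, 5, 5) <= (4, 5, 7, 5) -> finishes; pool += (1, 0, 2, 0) = (5, 5, 9, 5)
  P1 needs (1, 2, 9, 3) <= (5, 5, 9, 5) -> finishes; pool += (2, 0, 1, 2) = (7, 5, 10, 7)


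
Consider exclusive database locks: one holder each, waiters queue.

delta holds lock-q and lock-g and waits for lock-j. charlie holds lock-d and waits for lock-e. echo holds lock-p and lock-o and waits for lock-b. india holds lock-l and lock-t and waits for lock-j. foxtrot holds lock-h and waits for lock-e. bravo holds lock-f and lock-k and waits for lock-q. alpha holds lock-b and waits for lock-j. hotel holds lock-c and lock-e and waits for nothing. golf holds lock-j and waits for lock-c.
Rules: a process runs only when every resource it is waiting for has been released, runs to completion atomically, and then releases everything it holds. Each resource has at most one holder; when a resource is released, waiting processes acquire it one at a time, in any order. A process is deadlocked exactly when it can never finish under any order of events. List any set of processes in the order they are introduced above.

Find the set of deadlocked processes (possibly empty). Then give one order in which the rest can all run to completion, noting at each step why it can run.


Nothing here is deadlocked.
Key observation: all waits point, directly or indirectly, at processes that can finish, so nothing is permanently blocked.
The rest can finish in the order hotel, golf, delta, bravo, alpha, foxtrot, echo, charlie, india.
Check, step by step:
  hotel waits on nothing -> runs at once and releases lock-c and lock-e
  run golf (all its waits — lock-c — are resolved); releases lock-j
  run delta (all its waits — lock-j — are resolved); releases lock-q and lock-g
  run bravo (all its waits — lock-q — are resolved); releases lock-f and lock-k
  run alpha (all its waits — lock-j — are resolved); releases lock-b
  run foxtrot (all its waits — lock-e — are resolved); releases lock-h
  run echo (all its waits — lock-b — are resolved); releases lock-p and lock-o
  run charlie (all its waits — lock-e — are resolved); releases lock-d
  run india (all its waits — lock-j — are resolved); releases lock-l and lock-t


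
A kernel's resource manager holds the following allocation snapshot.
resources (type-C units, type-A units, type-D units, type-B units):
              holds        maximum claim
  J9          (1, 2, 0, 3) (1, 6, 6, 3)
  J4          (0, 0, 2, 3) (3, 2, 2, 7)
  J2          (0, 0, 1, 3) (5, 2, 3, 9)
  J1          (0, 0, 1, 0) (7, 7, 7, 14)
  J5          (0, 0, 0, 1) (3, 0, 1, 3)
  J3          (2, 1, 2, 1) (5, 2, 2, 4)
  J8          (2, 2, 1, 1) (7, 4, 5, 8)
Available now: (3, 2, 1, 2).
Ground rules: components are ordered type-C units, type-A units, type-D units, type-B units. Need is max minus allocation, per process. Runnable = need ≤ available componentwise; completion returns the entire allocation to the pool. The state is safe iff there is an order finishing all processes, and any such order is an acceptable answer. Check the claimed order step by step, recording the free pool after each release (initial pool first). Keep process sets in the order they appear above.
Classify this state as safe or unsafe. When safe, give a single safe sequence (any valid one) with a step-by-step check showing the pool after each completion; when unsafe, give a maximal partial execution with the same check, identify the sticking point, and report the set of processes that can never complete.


SAFE. One safe sequence: J5, J3, J4, J8, J2, J9, J1.
Key observation: J5 marks the first exact bind of the order: its need (3, 0, 1, 2) fits the free (3, 2, 1, 2) with zero slack on a requested resource.
Verifying each step:
  pool = (3, 2, 1, 2)
  J5 needs (3, 0, 1, 2) <= (3, 2, 1, 2) -> finishes; pool += (0, 0, 0, 1) = (3, 2, 1, 3)
  J3 needs (3, 1, 0, 3) <= (3, 2, 1, 3) -> finishes; pool += (2, 1, 2, 1) = (5, 3, 3, 4)
  J4 needs (3, 2, 0, 4) <= (5, 3, 3, 4) -> finishes; pool += (0, 0, 2, 3) = (5, 3, 5, 7)
  J8 needs (5, 2, 4, 7) <= (5, 3, 5, 7) -> finishes; pool += (2, 2, 1, 1) = (7, 5, 6, 8)
  J2 needs (5, 2, 2, 6) <= (7, 5, 6, 8) -> finishes; pool += (0, 0, 1, 3) = (7, 5, 7, 11)
  J9 needs (0, 4, 6, 0) <= (7, 5, 7, 11) -> finishes; pool += (1, 2, 0, 3) = (8, 7, 7, 14)
  J1 needs (7, 7, 6, 14) <= (8, 7, 7, 14) -> finishes; pool += (0, 0, 1, 0) = (8, 7, 8, 14)
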